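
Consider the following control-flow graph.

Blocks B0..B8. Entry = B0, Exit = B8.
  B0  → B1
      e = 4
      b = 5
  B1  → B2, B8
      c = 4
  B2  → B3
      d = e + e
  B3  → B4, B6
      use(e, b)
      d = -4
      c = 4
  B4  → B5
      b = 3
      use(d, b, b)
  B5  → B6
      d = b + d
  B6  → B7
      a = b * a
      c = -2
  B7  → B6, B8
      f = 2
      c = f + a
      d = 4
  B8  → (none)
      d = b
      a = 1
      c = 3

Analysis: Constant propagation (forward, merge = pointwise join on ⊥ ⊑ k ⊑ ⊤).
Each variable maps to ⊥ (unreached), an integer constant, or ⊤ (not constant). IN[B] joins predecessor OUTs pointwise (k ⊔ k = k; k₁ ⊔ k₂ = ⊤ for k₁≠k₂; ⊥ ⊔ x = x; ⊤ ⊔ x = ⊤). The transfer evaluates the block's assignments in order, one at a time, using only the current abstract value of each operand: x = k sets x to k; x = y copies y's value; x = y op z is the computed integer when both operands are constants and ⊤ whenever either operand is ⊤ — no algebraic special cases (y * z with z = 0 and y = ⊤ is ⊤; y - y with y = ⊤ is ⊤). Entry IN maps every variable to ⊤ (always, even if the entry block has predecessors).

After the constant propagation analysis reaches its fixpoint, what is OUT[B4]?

Fixpoint table:
  B0:  IN=(all ⊤)  OUT={b:5, e:4; rest ⊤}
  B1:  IN={b:5, e:4; rest ⊤}  OUT={b:5, c:4, e:4; rest ⊤}
  B2:  IN={b:5, c:4, e:4; rest ⊤}  OUT={b:5, c:4, d:8, e:4; rest ⊤}
  B3:  IN={b:5, c:4, d:8, e:4; rest ⊤}  OUT={b:5, c:4, d:-4, e:4; rest ⊤}
  B4:  IN={b:5, c:4, d:-4, e:4; rest ⊤}  OUT={b:3, c:4, d:-4, e:4; rest ⊤}
  B5:  IN={b:3, c:4, d:-4, e:4; rest ⊤}  OUT={b:3, c:4, d:-1, e:4; rest ⊤}
  B6:  IN={e:4; rest ⊤}  OUT={c:-2, e:4; rest ⊤}
  B7:  IN={c:-2, e:4; rest ⊤}  OUT={d:4, e:4, f:2; rest ⊤}
  B8:  IN={e:4; rest ⊤}  OUT={a:1, c:3, e:4; rest ⊤}

Merge at B4: IN[B4] = OUT[B3] = {a: ⊤, b: 5, c: 4, d: -4, e: 4, f: ⊤}
Applying B4's transfer function to that IN value gives OUT[B4] (row B4 above).

Answer: {a: ⊤, b: 3, c: 4, d: -4, e: 4, f: ⊤}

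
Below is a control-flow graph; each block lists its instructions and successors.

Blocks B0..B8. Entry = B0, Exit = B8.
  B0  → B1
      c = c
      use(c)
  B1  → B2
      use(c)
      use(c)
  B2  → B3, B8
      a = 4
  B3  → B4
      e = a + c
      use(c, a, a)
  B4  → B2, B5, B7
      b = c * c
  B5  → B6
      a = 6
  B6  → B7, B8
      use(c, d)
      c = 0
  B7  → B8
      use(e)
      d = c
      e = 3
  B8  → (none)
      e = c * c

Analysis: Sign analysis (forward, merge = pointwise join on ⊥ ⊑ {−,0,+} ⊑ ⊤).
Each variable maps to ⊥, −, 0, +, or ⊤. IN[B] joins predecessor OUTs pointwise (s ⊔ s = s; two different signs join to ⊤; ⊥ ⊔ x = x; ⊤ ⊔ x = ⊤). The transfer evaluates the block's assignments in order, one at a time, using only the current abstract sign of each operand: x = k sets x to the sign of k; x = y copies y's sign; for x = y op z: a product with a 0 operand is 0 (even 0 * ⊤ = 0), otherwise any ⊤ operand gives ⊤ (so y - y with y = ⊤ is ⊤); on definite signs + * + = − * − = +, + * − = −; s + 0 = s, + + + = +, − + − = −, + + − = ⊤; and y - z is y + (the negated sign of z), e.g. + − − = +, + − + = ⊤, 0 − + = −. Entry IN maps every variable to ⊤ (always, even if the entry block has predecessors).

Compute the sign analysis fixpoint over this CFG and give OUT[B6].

Answer: {a: +, b: ⊤, c: 0, d: ⊤, e: ⊤, f: ⊤}

Working:
Per-block solution:
  B0: | IN=(all ⊤) | OUT=(all ⊤)
  B1: | IN=(all ⊤) | OUT=(all ⊤)
  B2: | IN=(all ⊤) | OUT={a:+; rest ⊤}
  B3: | IN={a:+; rest ⊤} | OUT={a:+; rest ⊤}
  B4: | IN={a:+; rest ⊤} | OUT={a:+; rest ⊤}
  B5: | IN={a:+; rest ⊤} | OUT={a:+; rest ⊤}
  B6: | IN={a:+; rest ⊤} | OUT={a:+, c:0; rest ⊤}
  B7: | IN={a:+; rest ⊤} | OUT={a:+, e:+; rest ⊤}
  B8: | IN={a:+; rest ⊤} | OUT={a:+; rest ⊤}

Merge at B6: IN[B6] = OUT[B5] = {a: +, b: ⊤, c: ⊤, d: ⊤, e: ⊤, f: ⊤}
Applying B6's transfer function to that IN value gives OUT[B6] (row B6 above).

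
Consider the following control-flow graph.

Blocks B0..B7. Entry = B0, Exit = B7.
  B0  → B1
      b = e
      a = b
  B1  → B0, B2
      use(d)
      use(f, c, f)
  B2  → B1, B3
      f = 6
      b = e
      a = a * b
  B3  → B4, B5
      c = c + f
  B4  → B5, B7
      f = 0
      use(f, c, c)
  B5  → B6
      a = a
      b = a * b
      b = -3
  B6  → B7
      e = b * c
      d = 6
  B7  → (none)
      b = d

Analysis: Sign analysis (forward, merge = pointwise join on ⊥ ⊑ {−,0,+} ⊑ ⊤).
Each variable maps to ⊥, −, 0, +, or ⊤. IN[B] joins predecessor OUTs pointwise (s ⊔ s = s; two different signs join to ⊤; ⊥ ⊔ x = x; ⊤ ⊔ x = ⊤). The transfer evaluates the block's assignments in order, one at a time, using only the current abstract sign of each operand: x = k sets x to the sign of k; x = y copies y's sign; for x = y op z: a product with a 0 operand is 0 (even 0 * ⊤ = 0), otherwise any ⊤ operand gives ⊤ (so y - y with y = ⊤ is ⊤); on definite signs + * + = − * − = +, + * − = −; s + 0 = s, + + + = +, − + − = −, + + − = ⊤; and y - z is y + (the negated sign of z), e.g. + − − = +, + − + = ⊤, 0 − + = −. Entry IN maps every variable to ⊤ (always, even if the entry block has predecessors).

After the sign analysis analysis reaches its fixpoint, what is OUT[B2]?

Answer: {a: ⊤, b: ⊤, c: ⊤, d: ⊤, e: ⊤, f: +}

Working:
Per-block solution:
  B0: | IN=(all ⊤) | OUT=(all ⊤)
  B1: | IN=(all ⊤) | OUT=(all ⊤)
  B2: | IN=(all ⊤) | OUT={f:+; rest ⊤}
  B3: | IN={f:+; rest ⊤} | OUT={f:+; rest ⊤}
  B4: | IN={f:+; rest ⊤} | OUT={f:0; rest ⊤}
  B5: | IN=(all ⊤) | OUT={b:-; rest ⊤}
  B6: | IN={b:-; rest ⊤} | OUT={b:-, d:+; rest ⊤}
  B7: | IN=(all ⊤) | OUT=(all ⊤)

Merge at B2: IN[B2] = OUT[B1] = {a: ⊤, b: ⊤, c: ⊤, d: ⊤, e: ⊤, f: ⊤}
Applying B2's transfer function to that IN value gives OUT[B2] (row B2 above).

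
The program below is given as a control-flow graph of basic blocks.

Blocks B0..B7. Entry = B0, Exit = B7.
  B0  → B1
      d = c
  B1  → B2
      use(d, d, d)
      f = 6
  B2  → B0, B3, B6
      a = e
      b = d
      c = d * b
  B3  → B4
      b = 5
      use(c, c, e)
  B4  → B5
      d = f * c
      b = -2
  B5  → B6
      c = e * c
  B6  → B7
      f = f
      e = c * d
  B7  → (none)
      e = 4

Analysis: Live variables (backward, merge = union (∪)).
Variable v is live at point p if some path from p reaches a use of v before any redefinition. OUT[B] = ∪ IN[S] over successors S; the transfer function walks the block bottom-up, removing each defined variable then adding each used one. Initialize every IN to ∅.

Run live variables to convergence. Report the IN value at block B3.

Answer: {c, e, f}

Working:
Fixpoint table:
  B0:   IN={c, e}   OUT={d, e}
  B1:   IN={d, e}   OUT={d, e, f}
  B2:   IN={d, e, f}   OUT={c, d, e, f}
  B3:   IN={c, e, f}   OUT={c, e, f}
  B4:   IN={c, e, f}   OUT={c, d, e, f}
  B5:   IN={c, d, e, f}   OUT={c, d, f}
  B6:   IN={c, d, f}   OUT={}
  B7:   IN={}   OUT={}

Merge at B3: OUT[B3] = IN[B4] = {c, e, f}
Applying B3's transfer function to that OUT value gives IN[B3] (row B3 above).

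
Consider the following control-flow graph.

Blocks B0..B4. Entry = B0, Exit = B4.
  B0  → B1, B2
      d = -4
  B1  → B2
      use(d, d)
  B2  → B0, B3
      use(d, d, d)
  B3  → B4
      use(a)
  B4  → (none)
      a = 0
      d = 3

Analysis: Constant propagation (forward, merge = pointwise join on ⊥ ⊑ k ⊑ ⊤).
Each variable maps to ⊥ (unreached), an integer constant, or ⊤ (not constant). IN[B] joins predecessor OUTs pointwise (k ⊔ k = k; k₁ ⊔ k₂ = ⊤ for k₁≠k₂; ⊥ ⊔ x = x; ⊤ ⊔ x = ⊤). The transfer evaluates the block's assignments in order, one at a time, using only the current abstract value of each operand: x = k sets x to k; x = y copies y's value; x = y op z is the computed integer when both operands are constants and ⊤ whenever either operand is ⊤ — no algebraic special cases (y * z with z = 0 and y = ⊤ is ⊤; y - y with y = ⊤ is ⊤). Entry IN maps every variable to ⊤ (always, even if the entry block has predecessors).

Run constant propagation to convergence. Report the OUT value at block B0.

Answer: {a: ⊤, b: ⊤, c: ⊤, d: -4, e: ⊤, f: ⊤}

Trace:
Fixpoint table:
  B0: | IN=(all ⊤) | OUT={d:-4; rest ⊤}
  B1: | IN={d:-4; rest ⊤} | OUT={d:-4; rest ⊤}
  B2: | IN={d:-4; rest ⊤} | OUT={d:-4; rest ⊤}
  B3: | IN={d:-4; rest ⊤} | OUT={d:-4; rest ⊤}
  B4: | IN={d:-4; rest ⊤} | OUT={a:0, d:3; rest ⊤}

Merge at B0 (entry node, so the boundary value (all ⊤) is joined with the incoming edge(s)): IN[B0] = (all ⊤) ⊔ OUT[B2] = {a: ⊤, b: ⊤, c: ⊤, d: ⊤, e: ⊤, f: ⊤}
Applying B0's transfer function to that IN value gives OUT[B0] (row B0 above).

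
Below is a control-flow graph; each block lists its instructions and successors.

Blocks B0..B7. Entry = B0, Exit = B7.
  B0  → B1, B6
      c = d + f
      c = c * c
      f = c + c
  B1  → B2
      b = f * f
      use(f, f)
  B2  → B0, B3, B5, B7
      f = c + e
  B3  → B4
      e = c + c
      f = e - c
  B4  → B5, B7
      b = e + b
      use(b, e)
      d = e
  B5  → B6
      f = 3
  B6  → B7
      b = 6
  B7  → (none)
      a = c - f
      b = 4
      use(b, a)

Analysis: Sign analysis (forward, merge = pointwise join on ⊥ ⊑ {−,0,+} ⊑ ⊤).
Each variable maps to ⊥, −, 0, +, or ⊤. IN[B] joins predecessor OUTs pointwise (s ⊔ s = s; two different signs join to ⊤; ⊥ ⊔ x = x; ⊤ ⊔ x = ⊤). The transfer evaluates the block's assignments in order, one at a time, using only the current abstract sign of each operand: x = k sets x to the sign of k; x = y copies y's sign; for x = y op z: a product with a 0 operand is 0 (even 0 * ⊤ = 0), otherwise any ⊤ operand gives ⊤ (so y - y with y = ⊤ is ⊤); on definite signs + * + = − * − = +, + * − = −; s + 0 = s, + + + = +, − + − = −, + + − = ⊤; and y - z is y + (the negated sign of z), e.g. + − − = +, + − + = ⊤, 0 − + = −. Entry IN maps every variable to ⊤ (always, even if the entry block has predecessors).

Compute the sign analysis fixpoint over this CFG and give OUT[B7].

Converged values:
  B0: | IN=(all ⊤) | OUT=(all ⊤)
  B1: | IN=(all ⊤) | OUT=(all ⊤)
  B2: | IN=(all ⊤) | OUT=(all ⊤)
  B3: | IN=(all ⊤) | OUT=(all ⊤)
  B4: | IN=(all ⊤) | OUT=(all ⊤)
  B5: | IN=(all ⊤) | OUT={f:+; rest ⊤}
  B6: | IN=(all ⊤) | OUT={b:+; rest ⊤}
  B7: | IN=(all ⊤) | OUT={b:+; rest ⊤}

Merge at B7: IN[B7] = OUT[B2] ⊔ OUT[B4] ⊔ OUT[B6] = {a: ⊤, b: ⊤, c: ⊤, d: ⊤, e: ⊤, f: ⊤}
Applying B7's transfer function to that IN value gives OUT[B7] (row B7 above).

Answer: {a: ⊤, b: +, c: ⊤, d: ⊤, e: ⊤, f: ⊤}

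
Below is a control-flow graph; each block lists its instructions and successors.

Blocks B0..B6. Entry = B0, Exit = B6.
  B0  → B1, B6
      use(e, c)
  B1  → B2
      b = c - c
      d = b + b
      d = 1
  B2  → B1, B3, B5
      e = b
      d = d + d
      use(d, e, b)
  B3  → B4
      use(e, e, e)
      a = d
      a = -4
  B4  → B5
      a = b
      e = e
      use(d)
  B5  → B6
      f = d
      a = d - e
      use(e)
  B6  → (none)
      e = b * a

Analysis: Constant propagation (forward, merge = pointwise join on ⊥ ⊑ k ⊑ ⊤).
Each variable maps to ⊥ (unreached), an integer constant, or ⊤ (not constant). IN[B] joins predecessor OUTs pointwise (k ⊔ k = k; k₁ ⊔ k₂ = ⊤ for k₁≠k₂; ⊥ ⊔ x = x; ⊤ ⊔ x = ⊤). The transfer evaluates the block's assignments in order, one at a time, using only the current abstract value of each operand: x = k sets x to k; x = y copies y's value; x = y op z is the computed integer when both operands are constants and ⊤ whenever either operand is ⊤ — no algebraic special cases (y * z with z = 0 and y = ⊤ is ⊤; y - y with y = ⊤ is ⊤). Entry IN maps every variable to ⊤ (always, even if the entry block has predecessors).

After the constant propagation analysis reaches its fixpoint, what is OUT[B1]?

Answer: {a: ⊤, b: ⊤, c: ⊤, d: 1, e: ⊤, f: ⊤}

Derivation:
Fixpoint table:
  B0:   IN=(all ⊤)   OUT=(all ⊤)
  B1:   IN=(all ⊤)   OUT={d:1; rest ⊤}
  B2:   IN={d:1; rest ⊤}   OUT={d:2; rest ⊤}
  B3:   IN={d:2; rest ⊤}   OUT={a:-4, d:2; rest ⊤}
  B4:   IN={a:-4, d:2; rest ⊤}   OUT={d:2; rest ⊤}
  B5:   IN={d:2; rest ⊤}   OUT={d:2, f:2; rest ⊤}
  B6:   IN=(all ⊤)   OUT=(all ⊤)

Merge at B1: IN[B1] = OUT[B0] ⊔ OUT[B2] = {a: ⊤, b: ⊤, c: ⊤, d: ⊤, e: ⊤, f: ⊤}
Applying B1's transfer function to that IN value gives OUT[B1] (row B1 above).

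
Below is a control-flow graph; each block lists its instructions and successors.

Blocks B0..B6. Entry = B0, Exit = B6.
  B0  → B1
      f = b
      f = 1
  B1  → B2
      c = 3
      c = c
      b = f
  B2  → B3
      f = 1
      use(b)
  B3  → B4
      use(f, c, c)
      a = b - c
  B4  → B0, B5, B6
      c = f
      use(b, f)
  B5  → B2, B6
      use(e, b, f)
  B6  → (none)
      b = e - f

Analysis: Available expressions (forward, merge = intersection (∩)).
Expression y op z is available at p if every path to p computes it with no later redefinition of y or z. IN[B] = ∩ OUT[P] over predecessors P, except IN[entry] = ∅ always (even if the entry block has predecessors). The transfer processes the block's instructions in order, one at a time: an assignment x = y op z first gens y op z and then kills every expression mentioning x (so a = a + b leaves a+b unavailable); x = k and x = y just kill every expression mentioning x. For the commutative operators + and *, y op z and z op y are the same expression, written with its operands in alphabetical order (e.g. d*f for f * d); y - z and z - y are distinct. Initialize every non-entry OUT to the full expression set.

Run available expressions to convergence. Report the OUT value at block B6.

Answer: {e-f}

Trace:
Per-block solution:
  B0: | IN={} | OUT={}
  B1: | IN={} | OUT={}
  B2: | IN={} | OUT={}
  B3: | IN={} | OUT={b-c}
  B4: | IN={b-c} | OUT={}
  B5: | IN={} | OUT={}
  B6: | IN={} | OUT={e-f}

Merge at B6: IN[B6] = OUT[B4] ∩ OUT[B5] = {}
Applying B6's transfer function to that IN value gives OUT[B6] (row B6 above).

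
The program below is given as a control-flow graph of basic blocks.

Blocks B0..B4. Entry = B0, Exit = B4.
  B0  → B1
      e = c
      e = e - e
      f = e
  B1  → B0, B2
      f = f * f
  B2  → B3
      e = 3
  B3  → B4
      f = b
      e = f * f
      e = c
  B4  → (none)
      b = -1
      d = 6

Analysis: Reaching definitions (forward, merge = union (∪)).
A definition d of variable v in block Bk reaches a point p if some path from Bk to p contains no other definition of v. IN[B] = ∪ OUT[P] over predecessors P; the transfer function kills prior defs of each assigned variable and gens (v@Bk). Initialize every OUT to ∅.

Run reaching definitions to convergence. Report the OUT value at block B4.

Per-block solution:
  B0:  IN={e@B0, f@B1}  OUT={e@B0, f@B0}
  B1:  IN={e@B0, f@B0}  OUT={e@B0, f@B1}
  B2:  IN={e@B0, f@B1}  OUT={e@B2, f@B1}
  B3:  IN={e@B2, f@B1}  OUT={e@B3, f@B3}
  B4:  IN={e@B3, f@B3}  OUT={b@B4, d@B4, e@B3, f@B3}

Merge at B4: IN[B4] = OUT[B3] = {e@B3, f@B3}
Applying B4's transfer function to that IN value gives OUT[B4] (row B4 above).

Answer: {b@B4, d@B4, e@B3, f@B3}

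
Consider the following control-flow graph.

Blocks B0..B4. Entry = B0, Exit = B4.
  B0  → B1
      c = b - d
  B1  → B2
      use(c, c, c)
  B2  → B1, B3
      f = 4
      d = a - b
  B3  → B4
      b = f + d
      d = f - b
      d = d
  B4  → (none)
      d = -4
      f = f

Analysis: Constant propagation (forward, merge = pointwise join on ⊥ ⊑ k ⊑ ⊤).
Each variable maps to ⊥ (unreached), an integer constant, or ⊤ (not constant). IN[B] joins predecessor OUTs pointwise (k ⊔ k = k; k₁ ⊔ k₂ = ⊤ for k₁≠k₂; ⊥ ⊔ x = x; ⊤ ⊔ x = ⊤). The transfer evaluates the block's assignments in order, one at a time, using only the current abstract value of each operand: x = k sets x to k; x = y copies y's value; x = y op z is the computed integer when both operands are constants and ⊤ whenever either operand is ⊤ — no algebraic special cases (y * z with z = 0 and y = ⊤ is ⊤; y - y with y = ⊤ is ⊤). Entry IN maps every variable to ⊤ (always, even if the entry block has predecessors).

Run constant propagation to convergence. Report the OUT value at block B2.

Per-block solution:
  B0: | IN=(all ⊤) | OUT=(all ⊤)
  B1: | IN=(all ⊤) | OUT=(all ⊤)
  B2: | IN=(all ⊤) | OUT={f:4; rest ⊤}
  B3: | IN={f:4; rest ⊤} | OUT={f:4; rest ⊤}
  B4: | IN={f:4; rest ⊤} | OUT={d:-4, f:4; rest ⊤}

Merge at B2: IN[B2] = OUT[B1] = {a: ⊤, b: ⊤, c: ⊤, d: ⊤, e: ⊤, f: ⊤}
Applying B2's transfer function to that IN value gives OUT[B2] (row B2 above).

Answer: {a: ⊤, b: ⊤, c: ⊤, d: ⊤, e: ⊤, f: 4}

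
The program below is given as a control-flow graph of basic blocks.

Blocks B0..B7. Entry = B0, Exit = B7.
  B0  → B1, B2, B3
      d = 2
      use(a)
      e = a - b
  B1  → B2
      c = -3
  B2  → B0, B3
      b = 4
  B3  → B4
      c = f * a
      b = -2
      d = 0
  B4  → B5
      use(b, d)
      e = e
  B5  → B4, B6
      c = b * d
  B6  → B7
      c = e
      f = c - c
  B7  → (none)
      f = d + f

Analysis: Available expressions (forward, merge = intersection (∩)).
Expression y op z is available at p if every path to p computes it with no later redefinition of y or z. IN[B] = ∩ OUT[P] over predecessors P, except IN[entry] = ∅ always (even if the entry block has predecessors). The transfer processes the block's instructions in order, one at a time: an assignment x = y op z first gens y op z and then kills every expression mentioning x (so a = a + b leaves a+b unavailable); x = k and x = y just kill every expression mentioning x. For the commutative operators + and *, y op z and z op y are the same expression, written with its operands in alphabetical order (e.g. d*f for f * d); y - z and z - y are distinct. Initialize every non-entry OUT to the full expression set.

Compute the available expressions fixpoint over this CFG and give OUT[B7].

Converged values:
  B0: | IN={} | OUT={a-b}
  B1: | IN={a-b} | OUT={a-b}
  B2: | IN={a-b} | OUT={}
  B3: | IN={} | OUT={a*f}
  B4: | IN={a*f} | OUT={a*f}
  B5: | IN={a*f} | OUT={a*f, b*d}
  B6: | IN={a*f, b*d} | OUT={b*d, c-c}
  B7: | IN={b*d, c-c} | OUT={b*d, c-c}

Merge at B7: IN[B7] = OUT[B6] = {b*d, c-c}
Applying B7's transfer function to that IN value gives OUT[B7] (row B7 above).

Answer: {b*d, c-c}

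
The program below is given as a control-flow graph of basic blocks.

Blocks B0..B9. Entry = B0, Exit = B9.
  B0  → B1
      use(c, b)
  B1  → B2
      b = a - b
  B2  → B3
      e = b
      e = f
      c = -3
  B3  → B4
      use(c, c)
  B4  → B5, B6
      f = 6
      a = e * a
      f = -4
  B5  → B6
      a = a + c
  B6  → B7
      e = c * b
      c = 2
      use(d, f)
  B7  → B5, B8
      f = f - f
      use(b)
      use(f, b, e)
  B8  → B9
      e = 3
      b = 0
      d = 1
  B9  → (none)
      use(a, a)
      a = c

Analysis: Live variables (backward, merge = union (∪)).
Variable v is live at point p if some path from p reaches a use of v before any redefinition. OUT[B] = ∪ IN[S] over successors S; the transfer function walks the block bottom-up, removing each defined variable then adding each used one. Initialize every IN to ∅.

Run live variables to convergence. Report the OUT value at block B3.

Answer: {a, b, c, d, e}

Derivation:
Per-block solution:
  B0:  IN={a, b, c, d, f}  OUT={a, b, d, f}
  B1:  IN={a, b, d, f}  OUT={a, b, d, f}
  B2:  IN={a, b, d, f}  OUT={a, b, c, d, e}
  B3:  IN={a, b, c, d, e}  OUT={a, b, c, d, e}
  B4:  IN={a, b, c, d, e}  OUT={a, b, c, d, f}
  B5:  IN={a, b, c, d, f}  OUT={a, b, c, d, f}
  B6:  IN={a, b, c, d, f}  OUT={a, b, c, d, e, f}
  B7:  IN={a, b, c, d, e, f}  OUT={a, b, c, d, f}
  B8:  IN={a, c}  OUT={a, c}
  B9:  IN={a, c}  OUT={}

Merge at B3: OUT[B3] = IN[B4] = {a, b, c, d, e}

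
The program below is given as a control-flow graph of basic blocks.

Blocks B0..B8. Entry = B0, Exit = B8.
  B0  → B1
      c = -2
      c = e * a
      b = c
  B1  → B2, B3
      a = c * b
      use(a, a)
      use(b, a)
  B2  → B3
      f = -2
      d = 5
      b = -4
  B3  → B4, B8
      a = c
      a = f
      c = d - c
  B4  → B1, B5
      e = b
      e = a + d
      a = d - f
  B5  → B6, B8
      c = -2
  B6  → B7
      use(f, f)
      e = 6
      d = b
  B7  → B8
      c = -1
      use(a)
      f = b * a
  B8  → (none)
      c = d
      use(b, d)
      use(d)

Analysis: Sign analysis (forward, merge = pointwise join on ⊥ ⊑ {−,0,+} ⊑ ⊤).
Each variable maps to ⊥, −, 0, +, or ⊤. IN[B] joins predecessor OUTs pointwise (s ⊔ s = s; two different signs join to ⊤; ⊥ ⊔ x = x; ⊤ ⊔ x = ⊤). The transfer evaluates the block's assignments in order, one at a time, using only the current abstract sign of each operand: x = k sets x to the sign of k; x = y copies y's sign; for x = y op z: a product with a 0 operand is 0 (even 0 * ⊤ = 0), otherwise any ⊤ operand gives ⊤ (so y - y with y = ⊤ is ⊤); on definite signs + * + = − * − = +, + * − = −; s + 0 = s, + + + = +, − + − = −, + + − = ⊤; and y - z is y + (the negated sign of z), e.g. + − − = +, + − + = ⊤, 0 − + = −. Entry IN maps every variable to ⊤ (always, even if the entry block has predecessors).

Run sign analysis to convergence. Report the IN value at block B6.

Answer: {a: ⊤, b: ⊤, c: -, d: ⊤, e: ⊤, f: ⊤}

Working:
Converged values:
  B0: | IN=(all ⊤) | OUT=(all ⊤)
  B1: | IN=(all ⊤) | OUT=(all ⊤)
  B2: | IN=(all ⊤) | OUT={b:-, d:+, f:-; rest ⊤}
  B3: | IN=(all ⊤) | OUT=(all ⊤)
  B4: | IN=(all ⊤) | OUT=(all ⊤)
  B5: | IN=(all ⊤) | OUT={c:-; rest ⊤}
  B6: | IN={c:-; rest ⊤} | OUT={c:-, e:+; rest ⊤}
  B7: | IN={c:-, e:+; rest ⊤} | OUT={c:-, e:+; rest ⊤}
  B8: | IN=(all ⊤) | OUT=(all ⊤)

Merge at B6: IN[B6] = OUT[B5] = {a: ⊤, b: ⊤, c: -, d: ⊤, e: ⊤, f: ⊤}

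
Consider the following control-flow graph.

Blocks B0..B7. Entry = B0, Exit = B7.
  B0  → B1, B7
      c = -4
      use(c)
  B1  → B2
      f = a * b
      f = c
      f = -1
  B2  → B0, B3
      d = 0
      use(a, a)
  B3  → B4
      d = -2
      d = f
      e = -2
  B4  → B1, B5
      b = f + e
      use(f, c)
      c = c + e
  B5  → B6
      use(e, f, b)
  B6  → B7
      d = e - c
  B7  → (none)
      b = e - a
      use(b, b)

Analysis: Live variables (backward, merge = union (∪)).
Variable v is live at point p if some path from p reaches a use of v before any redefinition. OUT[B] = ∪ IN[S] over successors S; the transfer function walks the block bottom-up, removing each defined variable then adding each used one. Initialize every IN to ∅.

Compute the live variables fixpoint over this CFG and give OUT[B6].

Converged values:
  B0: | IN={a, b, e} | OUT={a, b, c, e}
  B1: | IN={a, b, c, e} | OUT={a, b, c, e, f}
  B2: | IN={a, b, c, e, f} | OUT={a, b, c, e, f}
  B3: | IN={a, c, f} | OUT={a, c, e, f}
  B4: | IN={a, c, e, f} | OUT={a, b, c, e, f}
  B5: | IN={a, b, c, e, f} | OUT={a, c, e}
  B6: | IN={a, c, e} | OUT={a, e}
  B7: | IN={a, e} | OUT={}

Merge at B6: OUT[B6] = IN[B7] = {a, e}

Answer: {a, e}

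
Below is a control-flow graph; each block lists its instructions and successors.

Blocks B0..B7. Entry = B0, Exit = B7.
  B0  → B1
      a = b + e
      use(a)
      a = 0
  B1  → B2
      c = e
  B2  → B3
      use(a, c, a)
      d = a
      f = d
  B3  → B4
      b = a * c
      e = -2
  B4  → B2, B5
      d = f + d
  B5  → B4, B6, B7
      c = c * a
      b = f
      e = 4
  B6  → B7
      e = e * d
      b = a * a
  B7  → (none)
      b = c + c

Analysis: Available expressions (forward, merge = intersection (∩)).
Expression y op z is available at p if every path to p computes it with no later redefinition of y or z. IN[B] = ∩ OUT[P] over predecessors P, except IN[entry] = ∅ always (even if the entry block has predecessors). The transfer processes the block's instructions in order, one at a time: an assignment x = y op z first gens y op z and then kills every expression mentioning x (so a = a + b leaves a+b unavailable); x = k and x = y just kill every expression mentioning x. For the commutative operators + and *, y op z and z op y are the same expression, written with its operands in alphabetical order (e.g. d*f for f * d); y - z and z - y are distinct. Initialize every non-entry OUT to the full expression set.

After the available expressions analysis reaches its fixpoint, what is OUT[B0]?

Answer: {b+e}

Trace:
Per-block solution:
  B0: | IN={} | OUT={b+e}
  B1: | IN={b+e} | OUT={b+e}
  B2: | IN={} | OUT={}
  B3: | IN={} | OUT={a*c}
  B4: | IN={} | OUT={}
  B5: | IN={} | OUT={}
  B6: | IN={} | OUT={a*a}
  B7: | IN={} | OUT={c+c}

B0 is the boundary node: IN[B0] = {}
Applying B0's transfer function to that IN value gives OUT[B0] (row B0 above).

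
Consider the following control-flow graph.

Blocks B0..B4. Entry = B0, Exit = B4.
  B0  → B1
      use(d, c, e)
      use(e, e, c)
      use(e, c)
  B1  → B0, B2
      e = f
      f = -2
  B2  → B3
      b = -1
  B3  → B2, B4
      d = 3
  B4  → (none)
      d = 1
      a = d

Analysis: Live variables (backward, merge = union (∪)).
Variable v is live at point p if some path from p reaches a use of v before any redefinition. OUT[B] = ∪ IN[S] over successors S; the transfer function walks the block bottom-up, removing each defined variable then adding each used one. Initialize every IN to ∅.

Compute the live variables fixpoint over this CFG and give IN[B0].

Converged values:
  B0:  IN={c, d, e, f}  OUT={c, d, f}
  B1:  IN={c, d, f}  OUT={c, d, e, f}
  B2:  IN={}  OUT={}
  B3:  IN={}  OUT={}
  B4:  IN={}  OUT={}

Merge at B0: OUT[B0] = IN[B1] = {c, d, f}
Applying B0's transfer function to that OUT value gives IN[B0] (row B0 above).

Answer: {c, d, e, f}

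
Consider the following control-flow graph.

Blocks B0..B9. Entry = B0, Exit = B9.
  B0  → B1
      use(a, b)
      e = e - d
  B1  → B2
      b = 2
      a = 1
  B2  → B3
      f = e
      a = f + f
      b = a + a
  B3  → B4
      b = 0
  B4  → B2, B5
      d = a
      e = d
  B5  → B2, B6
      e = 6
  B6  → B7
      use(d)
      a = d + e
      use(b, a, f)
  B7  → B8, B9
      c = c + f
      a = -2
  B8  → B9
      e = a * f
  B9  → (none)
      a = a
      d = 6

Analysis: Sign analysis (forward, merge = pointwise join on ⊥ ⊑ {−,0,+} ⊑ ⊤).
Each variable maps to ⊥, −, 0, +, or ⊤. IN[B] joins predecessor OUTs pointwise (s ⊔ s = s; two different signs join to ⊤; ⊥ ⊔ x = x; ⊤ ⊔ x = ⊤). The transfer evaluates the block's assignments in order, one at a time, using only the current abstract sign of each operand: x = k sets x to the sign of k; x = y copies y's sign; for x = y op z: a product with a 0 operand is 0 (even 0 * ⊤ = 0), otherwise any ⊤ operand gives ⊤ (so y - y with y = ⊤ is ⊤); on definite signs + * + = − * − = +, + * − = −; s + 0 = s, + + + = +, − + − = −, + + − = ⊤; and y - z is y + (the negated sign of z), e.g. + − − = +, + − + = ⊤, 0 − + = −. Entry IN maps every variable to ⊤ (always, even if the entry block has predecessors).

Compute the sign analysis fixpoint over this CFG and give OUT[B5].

Fixpoint table:
  B0: | IN=(all ⊤) | OUT=(all ⊤)
  B1: | IN=(all ⊤) | OUT={a:+, b:+; rest ⊤}
  B2: | IN=(all ⊤) | OUT=(all ⊤)
  B3: | IN=(all ⊤) | OUT={b:0; rest ⊤}
  B4: | IN={b:0; rest ⊤} | OUT={b:0; rest ⊤}
  B5: | IN={b:0; rest ⊤} | OUT={b:0, e:+; rest ⊤}
  B6: | IN={b:0, e:+; rest ⊤} | OUT={b:0, e:+; rest ⊤}
  B7: | IN={b:0, e:+; rest ⊤} | OUT={a:-, b:0, e:+; rest ⊤}
  B8: | IN={a:-, b:0, e:+; rest ⊤} | OUT={a:-, b:0; rest ⊤}
  B9: | IN={a:-, b:0; rest ⊤} | OUT={a:-, b:0, d:+; rest ⊤}

Merge at B5: IN[B5] = OUT[B4] = {a: ⊤, b: 0, c: ⊤, d: ⊤, e: ⊤, f: ⊤}
Applying B5's transfer function to that IN value gives OUT[B5] (row B5 above).

Answer: {a: ⊤, b: 0, c: ⊤, d: ⊤, e: +, f: ⊤}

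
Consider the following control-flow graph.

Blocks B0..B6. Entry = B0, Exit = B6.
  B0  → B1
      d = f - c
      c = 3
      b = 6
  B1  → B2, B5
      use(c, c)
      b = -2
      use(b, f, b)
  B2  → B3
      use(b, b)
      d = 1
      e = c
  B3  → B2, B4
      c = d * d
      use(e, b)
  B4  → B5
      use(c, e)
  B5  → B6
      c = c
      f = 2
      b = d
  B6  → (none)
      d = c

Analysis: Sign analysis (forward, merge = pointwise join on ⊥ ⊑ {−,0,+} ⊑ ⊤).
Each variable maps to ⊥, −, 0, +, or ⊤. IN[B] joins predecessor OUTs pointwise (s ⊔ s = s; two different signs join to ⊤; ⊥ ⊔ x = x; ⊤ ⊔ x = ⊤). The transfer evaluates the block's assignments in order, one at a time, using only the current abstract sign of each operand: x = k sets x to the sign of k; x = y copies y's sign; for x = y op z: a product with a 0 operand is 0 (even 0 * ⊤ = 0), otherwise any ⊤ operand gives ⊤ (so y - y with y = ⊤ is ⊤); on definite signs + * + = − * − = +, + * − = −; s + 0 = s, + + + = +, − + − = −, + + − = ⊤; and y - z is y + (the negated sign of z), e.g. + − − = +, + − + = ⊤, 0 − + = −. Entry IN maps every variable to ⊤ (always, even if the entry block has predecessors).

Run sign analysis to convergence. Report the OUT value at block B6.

Answer: {a: ⊤, b: ⊤, c: +, d: +, e: ⊤, f: +}

Derivation:
Per-block solution:
  B0:  IN=(all ⊤)  OUT={b:+, c:+; rest ⊤}
  B1:  IN={b:+, c:+; rest ⊤}  OUT={b:-, c:+; rest ⊤}
  B2:  IN={b:-, c:+; rest ⊤}  OUT={b:-, c:+, d:+, e:+; rest ⊤}
  B3:  IN={b:-, c:+, d:+, e:+; rest ⊤}  OUT={b:-, c:+, d:+, e:+; rest ⊤}
  B4:  IN={b:-, c:+, d:+, e:+; rest ⊤}  OUT={b:-, c:+, d:+, e:+; rest ⊤}
  B5:  IN={b:-, c:+; rest ⊤}  OUT={c:+, f:+; rest ⊤}
  B6:  IN={c:+, f:+; rest ⊤}  OUT={c:+, d:+, f:+; rest ⊤}

Merge at B6: IN[B6] = OUT[B5] = {a: ⊤, b: ⊤, c: +, d: ⊤, e: ⊤, f: +}
Applying B6's transfer function to that IN value gives OUT[B6] (row B6 above).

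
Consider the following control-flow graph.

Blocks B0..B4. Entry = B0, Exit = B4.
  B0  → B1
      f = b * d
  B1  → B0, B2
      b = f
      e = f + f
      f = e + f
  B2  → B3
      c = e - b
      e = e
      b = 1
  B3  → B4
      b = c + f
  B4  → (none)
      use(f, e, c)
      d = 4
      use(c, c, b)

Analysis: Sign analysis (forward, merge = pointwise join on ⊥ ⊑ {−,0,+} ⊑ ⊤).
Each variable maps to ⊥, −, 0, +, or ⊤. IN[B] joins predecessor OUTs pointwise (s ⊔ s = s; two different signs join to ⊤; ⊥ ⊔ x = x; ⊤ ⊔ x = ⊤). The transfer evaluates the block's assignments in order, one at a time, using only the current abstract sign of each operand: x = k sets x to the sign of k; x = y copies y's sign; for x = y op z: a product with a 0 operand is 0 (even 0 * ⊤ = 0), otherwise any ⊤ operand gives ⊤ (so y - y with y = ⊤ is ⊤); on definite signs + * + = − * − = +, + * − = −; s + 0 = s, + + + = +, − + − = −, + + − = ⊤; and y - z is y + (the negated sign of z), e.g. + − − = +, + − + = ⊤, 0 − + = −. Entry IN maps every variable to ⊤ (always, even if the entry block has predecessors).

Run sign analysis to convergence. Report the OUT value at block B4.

Answer: {a: ⊤, b: ⊤, c: ⊤, d: +, e: ⊤, f: ⊤}

Trace:
Per-block solution:
  B0:   IN=(all ⊤)   OUT=(all ⊤)
  B1:   IN=(all ⊤)   OUT=(all ⊤)
  B2:   IN=(all ⊤)   OUT={b:+; rest ⊤}
  B3:   IN={b:+; rest ⊤}   OUT=(all ⊤)
  B4:   IN=(all ⊤)   OUT={d:+; rest ⊤}

Merge at B4: IN[B4] = OUT[B3] = {a: ⊤, b: ⊤, c: ⊤, d: ⊤, e: ⊤, f: ⊤}
Applying B4's transfer function to that IN value gives OUT[B4] (row B4 above).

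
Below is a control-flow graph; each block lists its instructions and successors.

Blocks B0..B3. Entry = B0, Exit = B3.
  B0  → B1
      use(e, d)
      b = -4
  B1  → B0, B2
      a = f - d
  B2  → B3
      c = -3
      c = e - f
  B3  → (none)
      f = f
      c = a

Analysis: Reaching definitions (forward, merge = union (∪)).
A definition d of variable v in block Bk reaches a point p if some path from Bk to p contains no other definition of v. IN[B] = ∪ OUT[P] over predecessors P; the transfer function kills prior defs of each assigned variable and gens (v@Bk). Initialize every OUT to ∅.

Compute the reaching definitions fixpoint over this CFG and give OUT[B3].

Answer: {a@B1, b@B0, c@B3, f@B3}

Trace:
Converged values:
  B0:   IN={a@B1, b@B0}   OUT={a@B1, b@B0}
  B1:   IN={a@B1, b@B0}   OUT={a@B1, b@B0}
  B2:   IN={a@B1, b@B0}   OUT={a@B1, b@B0, c@B2}
  B3:   IN={a@B1, b@B0, c@B2}   OUT={a@B1, b@B0, c@B3, f@B3}

Merge at B3: IN[B3] = OUT[B2] = {a@B1, b@B0, c@B2}
Applying B3's transfer function to that IN value gives OUT[B3] (row B3 above).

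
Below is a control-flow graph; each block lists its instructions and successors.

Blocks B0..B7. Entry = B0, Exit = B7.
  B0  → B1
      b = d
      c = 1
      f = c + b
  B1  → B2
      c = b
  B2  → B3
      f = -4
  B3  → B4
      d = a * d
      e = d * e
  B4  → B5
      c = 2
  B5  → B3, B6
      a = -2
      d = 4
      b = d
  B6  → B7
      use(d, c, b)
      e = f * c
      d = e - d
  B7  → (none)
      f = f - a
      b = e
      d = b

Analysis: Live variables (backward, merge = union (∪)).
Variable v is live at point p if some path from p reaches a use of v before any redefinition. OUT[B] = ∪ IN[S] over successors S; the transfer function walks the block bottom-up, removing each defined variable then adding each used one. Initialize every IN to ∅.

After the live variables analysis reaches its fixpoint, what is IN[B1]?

Converged values:
  B0:   IN={a, d, e}   OUT={a, b, d, e}
  B1:   IN={a, b, d, e}   OUT={a, d, e}
  B2:   IN={a, d, e}   OUT={a, d, e, f}
  B3:   IN={a, d, e, f}   OUT={e, f}
  B4:   IN={e, f}   OUT={c, e, f}
  B5:   IN={c, e, f}   OUT={a, b, c, d, e, f}
  B6:   IN={a, b, c, d, f}   OUT={a, e, f}
  B7:   IN={a, e, f}   OUT={}

Merge at B1: OUT[B1] = IN[B2] = {a, d, e}
Applying B1's transfer function to that OUT value gives IN[B1] (row B1 above).

Answer: {a, b, d, e}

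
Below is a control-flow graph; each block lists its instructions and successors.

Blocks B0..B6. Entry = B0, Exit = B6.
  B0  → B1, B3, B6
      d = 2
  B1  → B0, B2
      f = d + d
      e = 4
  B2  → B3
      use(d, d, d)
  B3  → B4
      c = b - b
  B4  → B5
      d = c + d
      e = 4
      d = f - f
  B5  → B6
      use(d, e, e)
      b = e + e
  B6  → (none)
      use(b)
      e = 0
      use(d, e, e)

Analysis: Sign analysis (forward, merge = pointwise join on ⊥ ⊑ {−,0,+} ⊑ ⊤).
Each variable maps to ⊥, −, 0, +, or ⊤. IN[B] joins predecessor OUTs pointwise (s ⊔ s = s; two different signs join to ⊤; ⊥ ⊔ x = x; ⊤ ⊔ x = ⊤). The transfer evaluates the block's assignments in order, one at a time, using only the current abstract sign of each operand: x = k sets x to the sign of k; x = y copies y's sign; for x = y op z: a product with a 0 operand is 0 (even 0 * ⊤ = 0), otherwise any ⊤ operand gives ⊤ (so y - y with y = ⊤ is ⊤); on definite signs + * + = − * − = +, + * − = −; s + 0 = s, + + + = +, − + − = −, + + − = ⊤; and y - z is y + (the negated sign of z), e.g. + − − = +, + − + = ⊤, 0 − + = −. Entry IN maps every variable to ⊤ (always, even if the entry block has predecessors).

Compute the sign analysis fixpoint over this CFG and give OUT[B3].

Answer: {a: ⊤, b: ⊤, c: ⊤, d: +, e: ⊤, f: ⊤}

Working:
Per-block solution:
  B0:  IN=(all ⊤)  OUT={d:+; rest ⊤}
  B1:  IN={d:+; rest ⊤}  OUT={d:+, e:+, f:+; rest ⊤}
  B2:  IN={d:+, e:+, f:+; rest ⊤}  OUT={d:+, e:+, f:+; rest ⊤}
  B3:  IN={d:+; rest ⊤}  OUT={d:+; rest ⊤}
  B4:  IN={d:+; rest ⊤}  OUT={e:+; rest ⊤}
  B5:  IN={e:+; rest ⊤}  OUT={b:+, e:+; rest ⊤}
  B6:  IN=(all ⊤)  OUT={e:0; rest ⊤}

Merge at B3: IN[B3] = OUT[B0] ⊔ OUT[B2] = {a: ⊤, b: ⊤, c: ⊤, d: +, e: ⊤, f: ⊤}
Applying B3's transfer function to that IN value gives OUT[B3] (row B3 above).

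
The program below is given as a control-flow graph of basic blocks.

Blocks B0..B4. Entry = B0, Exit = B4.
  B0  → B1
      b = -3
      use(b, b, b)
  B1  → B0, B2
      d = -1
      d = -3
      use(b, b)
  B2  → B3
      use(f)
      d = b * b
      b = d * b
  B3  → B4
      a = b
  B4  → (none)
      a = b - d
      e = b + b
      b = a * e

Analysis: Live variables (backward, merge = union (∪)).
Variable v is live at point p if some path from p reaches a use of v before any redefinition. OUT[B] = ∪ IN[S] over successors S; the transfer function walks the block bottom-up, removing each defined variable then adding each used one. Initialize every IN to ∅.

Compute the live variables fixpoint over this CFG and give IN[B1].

Answer: {b, f}

Derivation:
Per-block solution:
  B0: | IN={f} | OUT={b, f}
  B1: | IN={b, f} | OUT={b, f}
  B2: | IN={b, f} | OUT={b, d}
  B3: | IN={b, d} | OUT={b, d}
  B4: | IN={b, d} | OUT={}

Merge at B1: OUT[B1] = IN[B0] ⊔ IN[B2] = {b, f}
Applying B1's transfer function to that OUT value gives IN[B1] (row B1 above).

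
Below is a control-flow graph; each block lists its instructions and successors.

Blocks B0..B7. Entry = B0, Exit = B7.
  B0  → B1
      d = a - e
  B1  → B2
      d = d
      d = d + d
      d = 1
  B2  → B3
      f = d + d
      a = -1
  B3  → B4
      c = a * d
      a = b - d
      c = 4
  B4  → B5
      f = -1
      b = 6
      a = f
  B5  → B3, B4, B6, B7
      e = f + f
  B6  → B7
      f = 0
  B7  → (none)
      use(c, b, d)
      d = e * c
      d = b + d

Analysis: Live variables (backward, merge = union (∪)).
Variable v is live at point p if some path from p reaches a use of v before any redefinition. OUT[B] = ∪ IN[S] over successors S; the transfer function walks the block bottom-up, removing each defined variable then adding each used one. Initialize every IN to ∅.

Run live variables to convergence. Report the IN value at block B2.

Fixpoint table:
  B0: | IN={a, b, e} | OUT={b, d}
  B1: | IN={b, d} | OUT={b, d}
  B2: | IN={b, d} | OUT={a, b, d}
  B3: | IN={a, b, d} | OUT={c, d}
  B4: | IN={c, d} | OUT={a, b, c, d, f}
  B5: | IN={a, b, c, d, f} | OUT={a, b, c, d, e}
  B6: | IN={b, c, d, e} | OUT={b, c, d, e}
  B7: | IN={b, c, d, e} | OUT={}

Merge at B2: OUT[B2] = IN[B3] = {a, b, d}
Applying B2's transfer function to that OUT value gives IN[B2] (row B2 above).

Answer: {b, d}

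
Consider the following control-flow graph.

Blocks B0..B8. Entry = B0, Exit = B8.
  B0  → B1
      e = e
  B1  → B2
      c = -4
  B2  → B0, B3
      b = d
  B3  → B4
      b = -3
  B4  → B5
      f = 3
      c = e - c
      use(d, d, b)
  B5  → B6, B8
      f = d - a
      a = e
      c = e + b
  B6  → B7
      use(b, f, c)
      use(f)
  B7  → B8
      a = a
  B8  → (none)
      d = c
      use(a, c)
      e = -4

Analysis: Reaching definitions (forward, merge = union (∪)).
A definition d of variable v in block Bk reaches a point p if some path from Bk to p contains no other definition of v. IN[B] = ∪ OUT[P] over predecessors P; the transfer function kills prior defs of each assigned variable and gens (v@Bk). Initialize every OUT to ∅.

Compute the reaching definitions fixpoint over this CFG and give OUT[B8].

Answer: {a@B5, a@B7, b@B3, c@B5, d@B8, e@B8, f@B5}

Trace:
Per-block solution:
  B0: | IN={b@B2, c@B1, e@B0} | OUT={b@B2, c@B1, e@B0}
  B1: | IN={b@B2, c@B1, e@B0} | OUT={b@B2, c@B1, e@B0}
  B2: | IN={b@B2, c@B1, e@B0} | OUT={b@B2, c@B1, e@B0}
  B3: | IN={b@B2, c@B1, e@B0} | OUT={b@B3, c@B1, e@B0}
  B4: | IN={b@B3, c@B1, e@B0} | OUT={b@B3, c@B4, e@B0, f@B4}
  B5: | IN={b@B3, c@B4, e@B0, f@B4} | OUT={a@B5, b@B3, c@B5, e@B0, f@B5}
  B6: | IN={a@B5, b@B3, c@B5, e@B0, f@B5} | OUT={a@B5, b@B3, c@B5, e@B0, f@B5}
  B7: | IN={a@B5, b@B3, c@B5, e@B0, f@B5} | OUT={a@B7, b@B3, c@B5, e@B0, f@B5}
  B8: | IN={a@B5, a@B7, b@B3, c@B5, e@B0, f@B5} | OUT={a@B5, a@B7, b@B3, c@B5, d@B8, e@B8, f@B5}

Merge at B8: IN[B8] = OUT[B5] ⊔ OUT[B7] = {a@B5, a@B7, b@B3, c@B5, e@B0, f@B5}
Applying B8's transfer function to that IN value gives OUT[B8] (row B8 above).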